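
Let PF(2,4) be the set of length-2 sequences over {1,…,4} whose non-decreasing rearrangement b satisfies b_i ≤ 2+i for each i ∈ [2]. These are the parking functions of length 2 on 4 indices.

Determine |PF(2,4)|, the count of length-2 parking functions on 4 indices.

15

|PF| = 3·5^1 = 3·5 = 15 (Konheim–Weiss)
One tuple (2,3) → sorted (2,3): b_i ≤ 2+i ∀i, a PF.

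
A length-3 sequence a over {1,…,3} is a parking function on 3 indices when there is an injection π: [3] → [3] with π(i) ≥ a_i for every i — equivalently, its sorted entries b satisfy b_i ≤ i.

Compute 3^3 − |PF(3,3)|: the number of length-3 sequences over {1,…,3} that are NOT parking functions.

Count = (3+1−3)·(3+1)^{3−1} = 1×16 = 16 (Konheim–Weiss)
E.g. (2,2,2) → sorted (2,2,2): b_1=2>1, not a PF.
Total 27; non-PF = 27−16 = 11

11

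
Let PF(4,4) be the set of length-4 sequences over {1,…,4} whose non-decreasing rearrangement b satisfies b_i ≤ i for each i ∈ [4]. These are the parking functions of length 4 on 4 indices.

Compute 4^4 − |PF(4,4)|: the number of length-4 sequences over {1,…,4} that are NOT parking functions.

131

|PF| = (4−4+1)·(4+1)^(4−1) = 1·125 = 125 [KW]
Check (3,2,2,4) → sorted (2,2,3,4): b_1=2>1, not a PF.
Total 256; non-PF = 256−125 = 131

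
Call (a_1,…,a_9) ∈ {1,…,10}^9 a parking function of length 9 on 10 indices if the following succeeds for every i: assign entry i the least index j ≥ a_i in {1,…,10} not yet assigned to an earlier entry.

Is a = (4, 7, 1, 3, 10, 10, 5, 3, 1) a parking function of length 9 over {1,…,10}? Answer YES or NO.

NO

Order a: b = (1, 1, 3, 3, 4, 5, 7, 10, 10).
  b_1=1 ≤ 2
  b_2=1 ≤ 3
  b_3=3 ≤ 4
  b_4=3 ≤ 5
  b_5=4 ≤ 6
  b_6=5 ≤ 7
  b_7=7 ≤ 8
  b_8=10 > 9
  fails at i=8 ⇒ NO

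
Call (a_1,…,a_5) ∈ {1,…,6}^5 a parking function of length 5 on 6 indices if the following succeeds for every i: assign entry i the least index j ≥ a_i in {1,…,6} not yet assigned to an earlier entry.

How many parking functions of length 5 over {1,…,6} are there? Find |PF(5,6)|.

|PF(5,6)| = (6−5+1)·(6+1)^(5−1) = 2×2401 = 4802 (Konheim–Weiss)
E.g. (2,2,3,2,5) → sorted (2,2,2,3,5): b_i ≤ 1+i ∀i, a PF.

4802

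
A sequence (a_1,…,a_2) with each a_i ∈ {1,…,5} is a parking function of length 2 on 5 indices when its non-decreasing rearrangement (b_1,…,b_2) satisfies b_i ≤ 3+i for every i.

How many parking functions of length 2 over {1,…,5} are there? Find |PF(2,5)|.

|PF| = (5−2+1)·(5+1)^(2−1) = 4·6 = 24
Example (3,2) → sorted (2,3): b_i ≤ 3+i ∀i, a PF.

24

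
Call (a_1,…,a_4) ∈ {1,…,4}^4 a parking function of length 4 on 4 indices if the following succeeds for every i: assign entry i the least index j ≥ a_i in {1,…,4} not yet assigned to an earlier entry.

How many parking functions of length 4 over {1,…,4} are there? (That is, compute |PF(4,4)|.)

|PF| = (4+1−4)·(4+1)^{4−1} = 1×125 = 125
One tuple (1,1,4,1) → sorted (1,1,1,4): b_i ≤ i ∀i, a PF.

125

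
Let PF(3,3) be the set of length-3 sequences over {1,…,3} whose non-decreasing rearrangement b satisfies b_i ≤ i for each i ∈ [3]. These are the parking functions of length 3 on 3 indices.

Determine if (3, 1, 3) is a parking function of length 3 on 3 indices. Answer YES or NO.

NO

Rearranged: b = (1, 3, 3).
  b_1=1 ≤ 1
  b_2=3 > 2
  fails at i=2 ⇒ NO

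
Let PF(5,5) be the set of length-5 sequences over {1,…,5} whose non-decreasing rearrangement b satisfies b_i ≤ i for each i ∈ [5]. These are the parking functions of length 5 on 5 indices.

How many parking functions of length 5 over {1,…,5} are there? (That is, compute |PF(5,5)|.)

1296

Count = (6−5)·6^(5−1) = 1·1296 = 1296 [KW]
Check (1,2,4,3,5) → sorted (1,2,3,4,5): b_i ≤ i ∀i, a PF.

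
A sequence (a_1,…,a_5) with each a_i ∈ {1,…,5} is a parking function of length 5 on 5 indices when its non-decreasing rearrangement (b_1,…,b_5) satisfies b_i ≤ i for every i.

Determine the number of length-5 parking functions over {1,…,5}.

|PF| = (5−5+1)·(5+1)^(5−1) = 1 · 1296 = 1296
E.g. (1,3,4,2,4) → sorted (1,2,3,4,4): b_i ≤ i ∀i, a PF.

1296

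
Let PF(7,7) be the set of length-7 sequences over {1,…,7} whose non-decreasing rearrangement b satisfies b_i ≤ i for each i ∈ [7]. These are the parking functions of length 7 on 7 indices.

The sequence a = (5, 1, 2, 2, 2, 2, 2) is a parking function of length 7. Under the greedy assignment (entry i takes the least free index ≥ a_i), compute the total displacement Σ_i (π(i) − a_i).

Σπ = 7·8/2 = 28 (π permutes [7]); Σa = 5+1+2+2+2+2+2 = 16; disp = 28−16 = 12.

12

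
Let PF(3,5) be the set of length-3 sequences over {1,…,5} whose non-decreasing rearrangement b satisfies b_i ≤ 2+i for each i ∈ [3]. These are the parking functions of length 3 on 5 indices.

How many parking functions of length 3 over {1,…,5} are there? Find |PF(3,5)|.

108

|PF| = (5−3+1)·(5+1)^(3−1) = 3 · 36 = 108 (Pollak)
One tuple (3,1,3) → sorted (1,3,3): b_i ≤ 2+i ∀i, a PF.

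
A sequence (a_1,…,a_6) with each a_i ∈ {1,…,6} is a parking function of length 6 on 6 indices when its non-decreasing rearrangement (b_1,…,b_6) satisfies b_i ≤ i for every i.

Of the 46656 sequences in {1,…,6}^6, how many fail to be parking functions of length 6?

|PF(6,6)| = (6−6+1)·(6+1)^(6−1) = 1×16807 = 16807
E.g. (5,5,6,4,6,5) → sorted (4,5,5,5,6,6): b_1=4>1, not a PF.
So 46656 − 16807 = 29849 fail.

29849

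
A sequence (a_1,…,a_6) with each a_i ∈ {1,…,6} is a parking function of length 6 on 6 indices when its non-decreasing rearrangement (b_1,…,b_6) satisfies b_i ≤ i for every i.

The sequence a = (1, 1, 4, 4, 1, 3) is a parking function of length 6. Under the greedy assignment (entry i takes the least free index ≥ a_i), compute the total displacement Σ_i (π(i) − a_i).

Σπ(i) = 1+…+6 = 21; Σa = 1+1+4+4+1+3 = 14; disp = 21−14 = 7.

7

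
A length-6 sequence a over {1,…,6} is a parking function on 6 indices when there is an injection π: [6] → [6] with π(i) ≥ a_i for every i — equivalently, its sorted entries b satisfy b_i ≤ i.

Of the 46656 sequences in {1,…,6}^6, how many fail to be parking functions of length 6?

|PF(6,6)| = (7−6)·7^(6−1) = 1×16807 = 16807
Check (4,5,6,5,6,3) → sorted (3,4,5,5,6,6): b_1=3>1, not a PF.
So 46656 − 16807 = 29849 fail.

29849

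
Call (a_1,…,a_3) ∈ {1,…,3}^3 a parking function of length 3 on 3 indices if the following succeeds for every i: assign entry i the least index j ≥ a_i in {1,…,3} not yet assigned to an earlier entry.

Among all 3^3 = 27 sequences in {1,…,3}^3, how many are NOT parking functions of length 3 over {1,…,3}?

|PF(3,3)| = (3+1−3)·(3+1)^{3−1} = 1·16 = 16 [KW]
Example (3,2,2) → sorted (2,2,3): b_1=2>1, not a PF.
Total 27; non-PF = 27−16 = 11

11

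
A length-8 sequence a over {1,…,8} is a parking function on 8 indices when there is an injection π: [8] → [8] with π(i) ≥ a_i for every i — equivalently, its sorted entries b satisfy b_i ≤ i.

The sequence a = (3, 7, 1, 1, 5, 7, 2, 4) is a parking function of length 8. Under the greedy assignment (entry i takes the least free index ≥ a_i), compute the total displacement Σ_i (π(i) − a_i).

Σπ(i) = 1+…+8 = 36; Σa = 3+7+1+1+5+7+2+4 = 30; disp = 36−30 = 6.

6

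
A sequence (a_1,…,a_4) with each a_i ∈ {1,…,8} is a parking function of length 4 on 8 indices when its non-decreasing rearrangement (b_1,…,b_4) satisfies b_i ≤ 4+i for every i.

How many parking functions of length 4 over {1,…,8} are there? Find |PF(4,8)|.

#PF = (8+1−4)·(8+1)^{4−1} = 5 · 729 = 3645 (Pollak)
One tuple (1,4,7,6) → sorted (1,4,6,7): b_i ≤ 4+i ∀i, a PF.

3645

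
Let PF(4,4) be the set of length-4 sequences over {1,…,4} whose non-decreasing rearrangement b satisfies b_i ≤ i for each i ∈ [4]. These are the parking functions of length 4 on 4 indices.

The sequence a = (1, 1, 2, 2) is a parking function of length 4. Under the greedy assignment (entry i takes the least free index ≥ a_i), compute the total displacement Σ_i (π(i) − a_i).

Σπ = 10 ({1..4} each once); Σa = 1+1+2+2 = 6; disp = 10−6 = 4.

4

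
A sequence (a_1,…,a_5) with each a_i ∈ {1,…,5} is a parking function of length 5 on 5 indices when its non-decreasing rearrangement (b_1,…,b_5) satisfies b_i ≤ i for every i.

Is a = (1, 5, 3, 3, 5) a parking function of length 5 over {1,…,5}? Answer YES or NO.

Sorted: b = (1, 3, 3, 5, 5).
  b_1=1 ≤ 1
  b_2=3 > 2
  fails at i=2 ⇒ NO

NO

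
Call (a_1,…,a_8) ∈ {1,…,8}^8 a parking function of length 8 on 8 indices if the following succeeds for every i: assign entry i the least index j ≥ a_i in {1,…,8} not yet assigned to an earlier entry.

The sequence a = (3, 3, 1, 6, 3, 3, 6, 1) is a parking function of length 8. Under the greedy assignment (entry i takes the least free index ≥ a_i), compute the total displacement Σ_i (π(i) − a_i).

10

Σπ = 36 ({1..8} each once); Σa = 3+3+1+6+3+3+6+1 = 26; disp = 36−26 = 10.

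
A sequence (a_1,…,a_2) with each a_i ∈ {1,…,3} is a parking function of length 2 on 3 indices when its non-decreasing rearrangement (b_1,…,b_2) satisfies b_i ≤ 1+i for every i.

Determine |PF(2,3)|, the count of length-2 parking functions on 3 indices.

|PF| = (3+1−2)·(3+1)^{2−1} = 2·4 = 8 [KW]
Check (3,1) → sorted (1,3): b_i ≤ 1+i ∀i, a PF.

8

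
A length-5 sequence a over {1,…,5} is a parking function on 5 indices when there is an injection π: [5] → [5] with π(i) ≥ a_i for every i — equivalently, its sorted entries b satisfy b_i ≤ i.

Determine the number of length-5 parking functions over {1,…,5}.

|PF| = 1·6^4 = 1 · 1296 = 1296 [KW]
Check (3,1,5,3,2) → sorted (1,2,3,3,5): b_i ≤ i ∀i, a PF.

1296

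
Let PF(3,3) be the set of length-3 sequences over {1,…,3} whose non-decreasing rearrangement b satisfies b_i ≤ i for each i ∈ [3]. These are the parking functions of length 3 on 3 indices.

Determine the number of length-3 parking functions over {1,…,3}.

16

|PF(3,3)| = (4−3)·4^(3−1) = 1×16 = 16
One tuple (3,1,1) → sorted (1,1,3): b_i ≤ i ∀i, a PF.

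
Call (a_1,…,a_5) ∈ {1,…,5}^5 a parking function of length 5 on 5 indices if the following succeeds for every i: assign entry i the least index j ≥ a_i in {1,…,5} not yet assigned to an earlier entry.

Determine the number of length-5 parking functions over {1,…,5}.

1296

Count = 1·6^4 = 1·1296 = 1296 (Konheim–Weiss)
Check (1,5,3,2,4) → sorted (1,2,3,4,5): b_i ≤ i ∀i, a PF.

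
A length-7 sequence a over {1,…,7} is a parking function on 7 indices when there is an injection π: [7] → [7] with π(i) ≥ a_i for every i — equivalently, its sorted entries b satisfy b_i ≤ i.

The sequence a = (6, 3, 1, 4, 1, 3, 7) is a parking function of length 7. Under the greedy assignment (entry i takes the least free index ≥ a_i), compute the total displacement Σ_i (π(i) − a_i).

3

Σπ(i) = 1+…+7 = 28; Σa = 6+3+1+4+1+3+7 = 25; disp = 28−25 = 3.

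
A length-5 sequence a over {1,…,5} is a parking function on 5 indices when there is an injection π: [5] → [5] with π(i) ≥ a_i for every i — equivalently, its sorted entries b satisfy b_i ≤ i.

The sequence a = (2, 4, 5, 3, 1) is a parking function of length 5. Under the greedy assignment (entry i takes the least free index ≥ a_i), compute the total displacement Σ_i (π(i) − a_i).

Σπ(i) = 1+…+5 = 15; Σa = 2+4+5+3+1 = 15; disp = 15−15 = 0.

0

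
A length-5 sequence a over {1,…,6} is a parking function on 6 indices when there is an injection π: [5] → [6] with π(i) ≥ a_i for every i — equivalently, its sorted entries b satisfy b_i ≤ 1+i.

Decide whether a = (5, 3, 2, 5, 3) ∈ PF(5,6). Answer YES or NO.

Rearranged: b = (2, 3, 3, 5, 5).
  b_1=2 ≤ 2
  b_2=3 ≤ 3
  b_3=3 ≤ 4
  b_4=5 ≤ 5
  b_5=5 ≤ 6
All bounds hold ⇒ YES

YES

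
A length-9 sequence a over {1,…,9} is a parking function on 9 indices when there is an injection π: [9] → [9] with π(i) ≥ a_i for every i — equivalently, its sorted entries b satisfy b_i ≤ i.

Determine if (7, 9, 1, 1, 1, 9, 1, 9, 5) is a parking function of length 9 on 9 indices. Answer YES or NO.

Sorted: b = (1, 1, 1, 1, 5, 7, 9, 9, 9).
  b_1=1 ≤ 1
  b_2=1 ≤ 2
  b_3=1 ≤ 3
  b_4=1 ≤ 4
  b_5=5 ≤ 5
  b_6=7 > 6
  fails at i=6 ⇒ NO

NO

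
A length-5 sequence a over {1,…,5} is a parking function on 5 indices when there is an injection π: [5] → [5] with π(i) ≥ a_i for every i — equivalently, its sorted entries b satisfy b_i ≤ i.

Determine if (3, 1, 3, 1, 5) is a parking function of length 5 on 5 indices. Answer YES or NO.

YES

Rearranged: b = (1, 1, 3, 3, 5).
  b_1=1 ≤ 1
  b_2=1 ≤ 2
  b_3=3 ≤ 3
  b_4=3 ≤ 4
  b_5=5 ≤ 5
All bounds hold ⇒ YES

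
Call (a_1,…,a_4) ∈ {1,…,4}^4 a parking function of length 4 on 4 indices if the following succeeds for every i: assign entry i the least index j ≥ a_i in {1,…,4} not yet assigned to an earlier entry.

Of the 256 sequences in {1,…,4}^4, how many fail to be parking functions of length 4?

|PF| = 1·5^3 = 1×125 = 125 (Pollak)
One tuple (2,3,4,3) → sorted (2,3,3,4): b_1=2>1, not a PF.
4^4 − 125 = 256 − 125 = 131

131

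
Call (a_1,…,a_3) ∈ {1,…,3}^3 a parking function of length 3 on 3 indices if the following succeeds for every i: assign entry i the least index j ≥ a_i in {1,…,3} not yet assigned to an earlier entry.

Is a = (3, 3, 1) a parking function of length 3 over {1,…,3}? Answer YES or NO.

Rearranged: b = (1, 3, 3).
  b_1=1 ≤ 1
  b_2=3 > 2
  fails at i=2 ⇒ NO

NO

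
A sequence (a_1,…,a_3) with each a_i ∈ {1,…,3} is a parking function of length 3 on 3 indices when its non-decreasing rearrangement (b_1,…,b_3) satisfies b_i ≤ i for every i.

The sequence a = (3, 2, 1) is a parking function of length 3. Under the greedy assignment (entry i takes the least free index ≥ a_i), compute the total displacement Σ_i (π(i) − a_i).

Σπ = 6 ({1..3} each once); Σa = 3+2+1 = 6; disp = 6−6 = 0.

0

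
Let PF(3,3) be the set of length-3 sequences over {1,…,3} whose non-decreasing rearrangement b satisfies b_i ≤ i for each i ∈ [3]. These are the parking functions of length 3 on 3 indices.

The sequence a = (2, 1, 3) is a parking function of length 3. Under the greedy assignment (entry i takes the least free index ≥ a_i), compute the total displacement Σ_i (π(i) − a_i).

Σπ = 6 ({1..3} each once); Σa = 2+1+3 = 6; disp = 6−6 = 0.

0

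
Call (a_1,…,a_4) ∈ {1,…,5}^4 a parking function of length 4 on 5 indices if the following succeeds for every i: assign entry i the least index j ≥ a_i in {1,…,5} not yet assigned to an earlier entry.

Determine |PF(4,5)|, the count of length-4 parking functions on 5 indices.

432

|PF| = (5+1−4)·(5+1)^{4−1} = 2×216 = 432 (Pollak)
Check (1,1,2,3) → sorted (1,1,2,3): b_i ≤ 1+i ∀i, a PF.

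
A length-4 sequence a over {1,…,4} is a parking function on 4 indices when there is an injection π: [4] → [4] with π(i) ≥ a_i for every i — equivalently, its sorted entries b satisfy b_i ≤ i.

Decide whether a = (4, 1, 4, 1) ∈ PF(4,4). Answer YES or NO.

Sorted: b = (1, 1, 4, 4).
  b_1=1 ≤ 1
  b_2=1 ≤ 2
  b_3=4 > 3
  fails at i=3 ⇒ NO

NO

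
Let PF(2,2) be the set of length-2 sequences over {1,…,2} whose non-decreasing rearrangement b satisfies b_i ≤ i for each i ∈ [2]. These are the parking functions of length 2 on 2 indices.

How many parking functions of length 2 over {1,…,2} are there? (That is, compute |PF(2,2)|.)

3

Count = (2−2+1)·(2+1)^(2−1) = 1×3 = 3 [KW]
Check (1,2) → sorted (1,2): b_i ≤ i ∀i, a PF.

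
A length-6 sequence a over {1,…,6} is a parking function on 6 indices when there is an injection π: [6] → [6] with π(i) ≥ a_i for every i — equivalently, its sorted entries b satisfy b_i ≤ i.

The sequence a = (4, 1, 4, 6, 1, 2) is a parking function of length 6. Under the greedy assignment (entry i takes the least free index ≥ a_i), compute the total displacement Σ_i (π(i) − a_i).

Σπ = 6·7/2 = 21 (π permutes [6]); Σa = 4+1+4+6+1+2 = 18; disp = 21−18 = 3.

3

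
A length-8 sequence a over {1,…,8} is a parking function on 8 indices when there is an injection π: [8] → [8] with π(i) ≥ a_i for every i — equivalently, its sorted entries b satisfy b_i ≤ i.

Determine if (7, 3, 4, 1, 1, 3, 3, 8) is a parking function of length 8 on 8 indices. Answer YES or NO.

YES

Sorted: b = (1, 1, 3, 3, 3, 4, 7, 8).
  b_1=1 ≤ 1
  b_2=1 ≤ 2
  b_3=3 ≤ 3
  b_4=3 ≤ 4
  b_5=3 ≤ 5
  b_6=4 ≤ 6
  b_7=7 ≤ 7
  b_8=8 ≤ 8
All bounds hold ⇒ YES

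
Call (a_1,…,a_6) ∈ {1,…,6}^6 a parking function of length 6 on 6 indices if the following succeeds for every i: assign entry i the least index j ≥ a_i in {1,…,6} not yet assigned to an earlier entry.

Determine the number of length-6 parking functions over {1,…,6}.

Count = (7−6)·7^(6−1) = 1×16807 = 16807 [KW]
Check (2,1,1,1,5,2) → sorted (1,1,1,2,2,5): b_i ≤ i ∀i, a PF.

16807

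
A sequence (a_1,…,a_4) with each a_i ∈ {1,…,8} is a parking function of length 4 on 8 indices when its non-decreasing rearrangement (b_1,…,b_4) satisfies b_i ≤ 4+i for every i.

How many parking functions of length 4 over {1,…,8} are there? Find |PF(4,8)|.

#PF = (9−4)·9^(4−1) = 5·729 = 3645
Example (8,2,2,4) → sorted (2,2,4,8): b_i ≤ 4+i ∀i, a PF.

3645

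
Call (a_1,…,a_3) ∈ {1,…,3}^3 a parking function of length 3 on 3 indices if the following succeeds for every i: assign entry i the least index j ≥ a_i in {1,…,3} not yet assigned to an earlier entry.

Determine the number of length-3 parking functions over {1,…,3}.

Count = (4−3)·4^(3−1) = 1×16 = 16 (Pollak)
One tuple (3,1,1) → sorted (1,1,3): b_i ≤ i ∀i, a PF.

16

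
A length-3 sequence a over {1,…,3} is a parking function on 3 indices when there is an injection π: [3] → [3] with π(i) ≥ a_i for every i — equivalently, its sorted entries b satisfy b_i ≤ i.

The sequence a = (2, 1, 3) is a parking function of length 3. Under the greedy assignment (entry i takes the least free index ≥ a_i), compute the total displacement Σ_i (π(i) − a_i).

0

Σπ(i) = 1+…+3 = 6; Σa = 2+1+3 = 6; disp = 6−6 = 0.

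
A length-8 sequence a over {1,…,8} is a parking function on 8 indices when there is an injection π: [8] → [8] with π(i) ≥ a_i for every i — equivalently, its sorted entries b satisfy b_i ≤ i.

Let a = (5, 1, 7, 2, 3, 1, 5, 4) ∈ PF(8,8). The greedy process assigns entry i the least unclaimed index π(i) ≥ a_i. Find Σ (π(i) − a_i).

Σπ(i) = 1+…+8 = 36; Σa = 5+1+7+2+3+1+5+4 = 28; disp = 36−28 = 8.

8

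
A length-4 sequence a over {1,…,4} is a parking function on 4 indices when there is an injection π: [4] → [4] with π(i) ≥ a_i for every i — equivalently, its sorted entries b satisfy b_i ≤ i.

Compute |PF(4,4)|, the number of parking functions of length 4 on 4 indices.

|PF(4,4)| = (4−4+1)·(4+1)^(4−1) = 1 · 125 = 125 (Pollak)
E.g. (2,1,2,1) → sorted (1,1,2,2): b_i ≤ i ∀i, a PF.

125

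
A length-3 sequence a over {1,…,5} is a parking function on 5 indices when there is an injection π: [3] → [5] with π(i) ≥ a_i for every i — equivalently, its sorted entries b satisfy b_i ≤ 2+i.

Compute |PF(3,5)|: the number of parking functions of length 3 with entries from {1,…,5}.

108

|PF| = (5+1−3)·(5+1)^{3−1} = 3 · 36 = 108 [KW]
One tuple (3,4,1) → sorted (1,3,4): b_i ≤ 2+i ∀i, a PF.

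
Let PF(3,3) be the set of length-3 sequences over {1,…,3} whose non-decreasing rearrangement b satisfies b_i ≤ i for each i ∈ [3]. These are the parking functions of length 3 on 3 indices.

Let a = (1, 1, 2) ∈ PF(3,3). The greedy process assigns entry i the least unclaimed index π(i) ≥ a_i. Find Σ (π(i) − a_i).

Σπ = 6 ({1..3} each once); Σa = 1+1+2 = 4; disp = 6−4 = 2.

2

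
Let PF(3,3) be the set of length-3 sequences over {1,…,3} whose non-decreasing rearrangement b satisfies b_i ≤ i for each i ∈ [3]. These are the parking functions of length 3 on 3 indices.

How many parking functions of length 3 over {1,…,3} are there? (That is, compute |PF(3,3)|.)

Count = (3+1−3)·(3+1)^{3−1} = 1·16 = 16 [KW]
E.g. (3,2,1) → sorted (1,2,3): b_i ≤ i ∀i, a PF.

16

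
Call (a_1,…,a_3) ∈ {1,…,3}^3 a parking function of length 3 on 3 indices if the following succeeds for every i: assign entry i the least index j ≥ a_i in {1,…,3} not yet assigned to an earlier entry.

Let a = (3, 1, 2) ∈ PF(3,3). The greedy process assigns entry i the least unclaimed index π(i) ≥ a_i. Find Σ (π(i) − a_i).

0

Σπ(i) = 1+…+3 = 6; Σa = 3+1+2 = 6; disp = 6−6 = 0.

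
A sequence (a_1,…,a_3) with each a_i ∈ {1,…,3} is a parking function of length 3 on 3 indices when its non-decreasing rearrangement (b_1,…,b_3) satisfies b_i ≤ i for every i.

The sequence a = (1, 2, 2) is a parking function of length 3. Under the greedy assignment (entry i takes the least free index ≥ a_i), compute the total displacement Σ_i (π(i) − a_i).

Σπ(i) = 1+…+3 = 6; Σa = 1+2+2 = 5; disp = 6−5 = 1.

1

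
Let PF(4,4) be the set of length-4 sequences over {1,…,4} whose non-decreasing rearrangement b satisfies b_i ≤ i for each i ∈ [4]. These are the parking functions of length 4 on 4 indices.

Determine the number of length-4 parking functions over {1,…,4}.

|PF| = (5−4)·5^(4−1) = 1×125 = 125 (Pollak)
E.g. (3,4,1,1) → sorted (1,1,3,4): b_i ≤ i ∀i, a PF.

125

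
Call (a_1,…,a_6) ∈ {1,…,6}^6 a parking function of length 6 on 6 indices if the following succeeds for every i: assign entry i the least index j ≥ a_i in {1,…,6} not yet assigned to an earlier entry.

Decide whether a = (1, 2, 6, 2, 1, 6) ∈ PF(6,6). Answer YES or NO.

Sorted: b = (1, 1, 2, 2, 6, 6).
  b_1=1 ≤ 1
  b_2=1 ≤ 2
  b_3=2 ≤ 3
  b_4=2 ≤ 4
  b_5=6 > 5
  fails at i=5 ⇒ NO

NO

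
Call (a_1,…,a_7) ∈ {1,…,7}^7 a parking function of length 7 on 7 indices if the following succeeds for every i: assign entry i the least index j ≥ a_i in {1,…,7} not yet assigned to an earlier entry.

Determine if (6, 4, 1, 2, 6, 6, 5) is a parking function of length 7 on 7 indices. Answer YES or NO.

Order a: b = (1, 2, 4, 5, 6, 6, 6).
  b_1=1 ≤ 1
  b_2=2 ≤ 2
  b_3=4 > 3
  fails at i=3 ⇒ NO

NO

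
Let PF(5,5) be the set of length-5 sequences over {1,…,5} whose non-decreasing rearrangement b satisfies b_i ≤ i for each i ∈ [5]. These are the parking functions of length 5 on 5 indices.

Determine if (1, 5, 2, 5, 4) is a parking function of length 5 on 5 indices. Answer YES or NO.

Sorted: b = (1, 2, 4, 5, 5).
  b_1=1 ≤ 1
  b_2=2 ≤ 2
  b_3=4 > 3
  fails at i=3 ⇒ NO

NO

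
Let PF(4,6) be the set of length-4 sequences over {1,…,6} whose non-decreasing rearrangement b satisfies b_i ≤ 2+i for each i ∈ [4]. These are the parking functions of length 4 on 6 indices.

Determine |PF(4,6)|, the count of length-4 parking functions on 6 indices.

1029

#PF = (7−4)·7^(4−1) = 3·343 = 1029 [KW]
One tuple (3,4,5,2) → sorted (2,3,4,5): b_i ≤ 2+i ∀i, a PF.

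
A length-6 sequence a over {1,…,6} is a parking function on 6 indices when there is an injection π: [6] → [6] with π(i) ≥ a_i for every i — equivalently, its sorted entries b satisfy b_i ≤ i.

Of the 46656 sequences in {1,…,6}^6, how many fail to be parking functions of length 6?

Count = 1·7^5 = 1×16807 = 16807
E.g. (4,4,5,5,6,2) → sorted (2,4,4,5,5,6): b_1=2>1, not a PF.
So 46656 − 16807 = 29849 fail.

29849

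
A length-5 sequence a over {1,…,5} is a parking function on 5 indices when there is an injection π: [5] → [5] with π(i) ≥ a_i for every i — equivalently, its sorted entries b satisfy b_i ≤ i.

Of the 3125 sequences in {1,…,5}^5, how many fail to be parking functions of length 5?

|PF| = (5+1−5)·(5+1)^{5−1} = 1 · 1296 = 1296 [KW]
One tuple (4,5,5,5,1) → sorted (1,4,5,5,5): b_2=4>2, not a PF.
So 3125 − 1296 = 1829 fail.

1829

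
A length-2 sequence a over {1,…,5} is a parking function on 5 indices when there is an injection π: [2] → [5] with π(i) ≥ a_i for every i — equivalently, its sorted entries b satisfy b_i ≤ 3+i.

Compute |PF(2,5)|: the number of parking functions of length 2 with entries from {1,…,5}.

24

|PF| = (5+1−2)·(5+1)^{2−1} = 4 · 6 = 24 (Konheim–Weiss)
One tuple (4,5) → sorted (4,5): b_i ≤ 3+i ∀i, a PF.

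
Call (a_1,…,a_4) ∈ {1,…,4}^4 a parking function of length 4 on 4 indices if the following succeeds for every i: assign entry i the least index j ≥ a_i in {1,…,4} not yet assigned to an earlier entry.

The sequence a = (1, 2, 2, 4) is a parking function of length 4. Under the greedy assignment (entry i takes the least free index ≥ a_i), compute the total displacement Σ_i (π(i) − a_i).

Σπ = 4·5/2 = 10 (π permutes [4]); Σa = 1+2+2+4 = 9; disp = 10−9 = 1.

1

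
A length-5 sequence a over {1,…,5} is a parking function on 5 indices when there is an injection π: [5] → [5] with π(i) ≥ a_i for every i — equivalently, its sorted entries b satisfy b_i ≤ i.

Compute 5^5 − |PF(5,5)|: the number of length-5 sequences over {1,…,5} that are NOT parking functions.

|PF| = (5+1−5)·(5+1)^{5−1} = 1×1296 = 1296 (Konheim–Weiss)
E.g. (5,4,2,5,5) → sorted (2,4,5,5,5): b_1=2>1, not a PF.
So 3125 − 1296 = 1829 fail.

1829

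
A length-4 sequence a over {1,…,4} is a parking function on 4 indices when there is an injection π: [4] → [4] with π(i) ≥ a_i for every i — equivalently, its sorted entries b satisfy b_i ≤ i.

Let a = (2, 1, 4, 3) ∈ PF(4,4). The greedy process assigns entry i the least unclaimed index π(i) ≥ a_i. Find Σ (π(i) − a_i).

0

Σπ = 4·5/2 = 10 (π permutes [4]); Σa = 2+1+4+3 = 10; disp = 10−10 = 0.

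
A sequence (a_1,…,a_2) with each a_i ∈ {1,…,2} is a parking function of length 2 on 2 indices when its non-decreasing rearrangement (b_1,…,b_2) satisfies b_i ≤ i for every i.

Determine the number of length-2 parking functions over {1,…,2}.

|PF(2,2)| = (3−2)·3^(2−1) = 1×3 = 3 [KW]
E.g. (1,1) → sorted (1,1): b_i ≤ i ∀i, a PF.

3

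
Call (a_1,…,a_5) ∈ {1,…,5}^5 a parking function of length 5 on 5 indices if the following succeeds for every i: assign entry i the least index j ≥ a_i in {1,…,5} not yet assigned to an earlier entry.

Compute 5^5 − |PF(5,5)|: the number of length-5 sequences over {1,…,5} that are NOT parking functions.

1829

|PF| = (5+1−5)·(5+1)^{5−1} = 1 · 1296 = 1296 [KW]
E.g. (2,2,2,2,4) → sorted (2,2,2,2,4): b_1=2>1, not a PF.
So 3125 − 1296 = 1829 fail.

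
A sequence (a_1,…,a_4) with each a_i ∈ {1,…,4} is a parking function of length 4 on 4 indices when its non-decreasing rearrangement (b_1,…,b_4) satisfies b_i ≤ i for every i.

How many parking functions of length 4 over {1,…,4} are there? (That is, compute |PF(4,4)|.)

|PF(4,4)| = 1·5^3 = 1×125 = 125 (Konheim–Weiss)
E.g. (2,3,1,1) → sorted (1,1,2,3): b_i ≤ i ∀i, a PF.

125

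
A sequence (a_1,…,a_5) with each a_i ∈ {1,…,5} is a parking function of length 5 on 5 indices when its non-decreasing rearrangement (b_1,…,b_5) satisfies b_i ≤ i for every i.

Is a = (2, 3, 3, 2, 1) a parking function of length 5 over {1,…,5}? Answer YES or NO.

YES

Rearranged: b = (1, 2, 2, 3, 3).
  b_1=1 ≤ 1
  b_2=2 ≤ 2
  b_3=2 ≤ 3
  b_4=3 ≤ 4
  b_5=3 ≤ 5
All bounds hold ⇒ YES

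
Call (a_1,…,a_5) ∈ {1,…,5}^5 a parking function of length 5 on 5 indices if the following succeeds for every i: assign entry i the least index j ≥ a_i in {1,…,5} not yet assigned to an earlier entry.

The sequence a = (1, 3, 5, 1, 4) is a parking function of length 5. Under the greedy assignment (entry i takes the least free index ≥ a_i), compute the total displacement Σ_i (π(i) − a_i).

1

Σπ = 15 ({1..5} each once); Σa = 1+3+5+1+4 = 14; disp = 15−14 = 1.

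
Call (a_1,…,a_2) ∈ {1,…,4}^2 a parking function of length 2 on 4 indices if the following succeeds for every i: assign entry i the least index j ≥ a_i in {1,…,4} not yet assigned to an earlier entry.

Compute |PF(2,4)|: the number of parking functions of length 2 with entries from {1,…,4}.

15

|PF(2,4)| = (4+1−2)·(4+1)^{2−1} = 3·5 = 15 (Pollak)
Check (3,3) → sorted (3,3): b_i ≤ 2+i ∀i, a PF.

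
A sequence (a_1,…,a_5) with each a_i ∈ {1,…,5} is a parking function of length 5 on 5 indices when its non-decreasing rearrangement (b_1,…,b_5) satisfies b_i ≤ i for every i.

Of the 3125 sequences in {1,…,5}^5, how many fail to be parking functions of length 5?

|PF| = (6−5)·6^(5−1) = 1 · 1296 = 1296
Example (4,2,2,4,4) → sorted (2,2,4,4,4): b_1=2>1, not a PF.
Total 3125; non-PF = 3125−1296 = 1829

1829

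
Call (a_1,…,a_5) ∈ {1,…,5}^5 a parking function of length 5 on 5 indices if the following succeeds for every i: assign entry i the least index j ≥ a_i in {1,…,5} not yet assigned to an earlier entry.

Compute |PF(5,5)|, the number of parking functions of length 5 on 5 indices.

|PF(5,5)| = 1·6^4 = 1·1296 = 1296 [KW]
One tuple (1,2,3,5,4) → sorted (1,2,3,4,5): b_i ≤ i ∀i, a PF.

1296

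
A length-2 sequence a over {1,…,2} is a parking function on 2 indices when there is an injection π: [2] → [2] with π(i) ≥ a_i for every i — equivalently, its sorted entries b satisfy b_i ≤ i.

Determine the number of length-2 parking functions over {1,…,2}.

3

|PF| = (2+1−2)·(2+1)^{2−1} = 1 · 3 = 3
One tuple (2,1) → sorted (1,2): b_i ≤ i ∀i, a PF.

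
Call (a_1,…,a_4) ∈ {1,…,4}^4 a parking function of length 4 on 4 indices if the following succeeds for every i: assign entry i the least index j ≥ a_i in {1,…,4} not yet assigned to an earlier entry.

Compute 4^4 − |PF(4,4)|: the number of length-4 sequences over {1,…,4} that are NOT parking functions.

#PF = 1·5^3 = 1 · 125 = 125
Example (2,4,4,3) → sorted (2,3,4,4): b_1=2>1, not a PF.
So 256 − 125 = 131 fail.

131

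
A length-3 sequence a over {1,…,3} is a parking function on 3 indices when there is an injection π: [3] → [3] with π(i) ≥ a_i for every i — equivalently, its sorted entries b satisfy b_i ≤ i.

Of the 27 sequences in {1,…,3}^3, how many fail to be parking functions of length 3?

11

#PF = (4−3)·4^(3−1) = 1×16 = 16 (Konheim–Weiss)
Check (2,3,2) → sorted (2,2,3): b_1=2>1, not a PF.
3^3 − 16 = 27 − 16 = 11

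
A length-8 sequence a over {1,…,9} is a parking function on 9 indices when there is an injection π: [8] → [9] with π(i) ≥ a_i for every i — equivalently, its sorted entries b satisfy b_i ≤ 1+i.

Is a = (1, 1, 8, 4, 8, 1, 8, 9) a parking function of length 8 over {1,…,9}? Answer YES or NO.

NO

Order a: b = (1, 1, 1, 4, 8, 8, 8, 9).
  b_1=1 ≤ 2
  b_2=1 ≤ 3
  b_3=1 ≤ 4
  b_4=4 ≤ 5
  b_5=8 > 6
  fails at i=5 ⇒ NO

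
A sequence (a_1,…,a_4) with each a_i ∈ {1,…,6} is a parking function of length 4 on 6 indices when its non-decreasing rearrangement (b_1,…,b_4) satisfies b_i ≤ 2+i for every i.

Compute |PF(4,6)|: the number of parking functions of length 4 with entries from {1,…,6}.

|PF(4,6)| = (6+1−4)·(6+1)^{4−1} = 3 · 343 = 1029
Check (3,1,5,3) → sorted (1,3,3,5): b_i ≤ 2+i ∀i, a PF.

1029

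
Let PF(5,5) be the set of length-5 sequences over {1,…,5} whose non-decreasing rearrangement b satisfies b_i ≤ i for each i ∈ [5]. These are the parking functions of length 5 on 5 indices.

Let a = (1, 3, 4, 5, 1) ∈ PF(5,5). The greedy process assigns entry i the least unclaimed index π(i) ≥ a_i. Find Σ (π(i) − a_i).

1

Σπ(i) = 1+…+5 = 15; Σa = 1+3+4+5+1 = 14; disp = 15−14 = 1.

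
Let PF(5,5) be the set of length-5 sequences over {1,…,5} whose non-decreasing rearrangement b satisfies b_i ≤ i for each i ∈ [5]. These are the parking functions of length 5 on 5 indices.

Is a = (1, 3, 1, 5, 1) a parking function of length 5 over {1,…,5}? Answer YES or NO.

YES

Sorted: b = (1, 1, 1, 3, 5).
  b_1=1 ≤ 1
  b_2=1 ≤ 2
  b_3=1 ≤ 3
  b_4=3 ≤ 4
  b_5=5 ≤ 5
All bounds hold ⇒ YES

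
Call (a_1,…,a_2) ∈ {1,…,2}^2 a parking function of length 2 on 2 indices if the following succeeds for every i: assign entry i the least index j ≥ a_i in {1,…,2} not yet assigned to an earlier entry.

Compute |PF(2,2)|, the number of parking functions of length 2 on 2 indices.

Count = (2+1−2)·(2+1)^{2−1} = 1 · 3 = 3 (Pollak)
Example (2,1) → sorted (1,2): b_i ≤ i ∀i, a PF.

3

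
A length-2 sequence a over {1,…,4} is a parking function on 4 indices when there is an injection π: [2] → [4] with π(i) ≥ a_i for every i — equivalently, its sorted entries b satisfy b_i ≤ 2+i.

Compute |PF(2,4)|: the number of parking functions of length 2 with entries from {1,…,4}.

Count = (5−2)·5^(2−1) = 3 · 5 = 15
Check (2,1) → sorted (1,2): b_i ≤ 2+i ∀i, a PF.

15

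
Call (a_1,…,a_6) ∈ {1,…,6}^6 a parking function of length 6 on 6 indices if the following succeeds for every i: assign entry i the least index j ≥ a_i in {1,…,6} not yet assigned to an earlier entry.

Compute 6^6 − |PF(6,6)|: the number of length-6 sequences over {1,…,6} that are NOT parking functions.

29849

|PF| = (6−6+1)·(6+1)^(6−1) = 1 · 16807 = 16807 (Konheim–Weiss)
Check (2,6,2,3,6,5) → sorted (2,2,3,5,6,6): b_1=2>1, not a PF.
So 46656 − 16807 = 29849 fail.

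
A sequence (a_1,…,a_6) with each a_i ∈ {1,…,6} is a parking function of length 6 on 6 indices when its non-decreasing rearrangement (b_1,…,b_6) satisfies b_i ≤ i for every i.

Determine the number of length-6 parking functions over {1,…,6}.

Count = (6+1−6)·(6+1)^{6−1} = 1 · 16807 = 16807 [KW]
E.g. (2,1,2,1,5,5) → sorted (1,1,2,2,5,5): b_i ≤ i ∀i, a PF.

16807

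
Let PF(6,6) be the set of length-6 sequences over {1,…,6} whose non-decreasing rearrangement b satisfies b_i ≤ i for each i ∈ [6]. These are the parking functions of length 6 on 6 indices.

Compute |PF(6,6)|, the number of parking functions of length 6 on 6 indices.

16807

#PF = (6+1−6)·(6+1)^{6−1} = 1·16807 = 16807 (Konheim–Weiss)
Check (1,4,3,2,2,3) → sorted (1,2,2,3,3,4): b_i ≤ i ∀i, a PF.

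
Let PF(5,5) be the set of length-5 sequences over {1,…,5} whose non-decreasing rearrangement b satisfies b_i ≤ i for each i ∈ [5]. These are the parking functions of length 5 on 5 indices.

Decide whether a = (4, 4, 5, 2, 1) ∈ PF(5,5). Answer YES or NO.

Rearranged: b = (1, 2, 4, 4, 5).
  b_1=1 ≤ 1
  b_2=2 ≤ 2
  b_3=4 > 3
  fails at i=3 ⇒ NO

NO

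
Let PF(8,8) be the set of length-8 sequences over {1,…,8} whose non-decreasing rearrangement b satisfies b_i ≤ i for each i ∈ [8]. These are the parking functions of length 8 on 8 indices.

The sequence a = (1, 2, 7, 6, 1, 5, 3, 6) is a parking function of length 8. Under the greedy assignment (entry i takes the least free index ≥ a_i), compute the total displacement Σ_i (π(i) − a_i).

Σπ = 36 ({1..8} each once); Σa = 1+2+7+6+1+5+3+6 = 31; disp = 36−31 = 5.

5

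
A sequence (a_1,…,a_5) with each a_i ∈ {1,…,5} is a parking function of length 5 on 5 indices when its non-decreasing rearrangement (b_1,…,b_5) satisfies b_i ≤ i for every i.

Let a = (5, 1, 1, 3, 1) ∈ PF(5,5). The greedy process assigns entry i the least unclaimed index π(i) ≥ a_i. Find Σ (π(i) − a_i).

Σπ = 5·6/2 = 15 (π permutes [5]); Σa = 5+1+1+3+1 = 11; disp = 15−11 = 4.

4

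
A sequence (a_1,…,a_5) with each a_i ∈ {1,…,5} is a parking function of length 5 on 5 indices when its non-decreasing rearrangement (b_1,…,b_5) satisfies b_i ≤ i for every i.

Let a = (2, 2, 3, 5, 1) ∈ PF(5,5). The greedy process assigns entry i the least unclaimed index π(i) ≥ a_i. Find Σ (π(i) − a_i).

Σπ = 15 ({1..5} each once); Σa = 2+2+3+5+1 = 13; disp = 15−13 = 2.

2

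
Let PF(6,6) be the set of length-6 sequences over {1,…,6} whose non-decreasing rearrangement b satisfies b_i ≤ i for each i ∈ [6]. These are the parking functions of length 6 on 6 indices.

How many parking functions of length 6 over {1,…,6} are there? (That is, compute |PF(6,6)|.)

16807

|PF(6,6)| = (6−6+1)·(6+1)^(6−1) = 1 · 16807 = 16807 [KW]
E.g. (4,3,2,1,5,5) → sorted (1,2,3,4,5,5): b_i ≤ i ∀i, a PF.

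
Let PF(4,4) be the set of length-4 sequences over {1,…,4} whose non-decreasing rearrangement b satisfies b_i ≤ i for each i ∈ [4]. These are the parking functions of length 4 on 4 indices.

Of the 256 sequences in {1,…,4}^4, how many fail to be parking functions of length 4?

Count = 1·5^3 = 1 · 125 = 125 [KW]
One tuple (4,2,3,4) → sorted (2,3,4,4): b_1=2>1, not a PF.
Total 256; non-PF = 256−125 = 131

131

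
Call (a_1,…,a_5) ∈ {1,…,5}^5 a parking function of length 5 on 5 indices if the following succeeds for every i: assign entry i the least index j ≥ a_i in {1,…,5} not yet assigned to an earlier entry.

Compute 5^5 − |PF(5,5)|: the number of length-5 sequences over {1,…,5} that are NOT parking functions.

Count = (5−5+1)·(5+1)^(5−1) = 1 · 1296 = 1296 [KW]
Check (4,5,4,1,5) → sorted (1,4,4,5,5): b_2=4>2, not a PF.
Total 3125; non-PF = 3125−1296 = 1829

1829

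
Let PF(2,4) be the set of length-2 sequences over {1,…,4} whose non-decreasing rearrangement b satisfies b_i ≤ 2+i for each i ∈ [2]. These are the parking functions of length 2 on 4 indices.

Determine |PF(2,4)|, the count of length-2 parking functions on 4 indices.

Count = 3·5^1 = 3×5 = 15
Check (1,1) → sorted (1,1): b_i ≤ 2+i ∀i, a PF.

15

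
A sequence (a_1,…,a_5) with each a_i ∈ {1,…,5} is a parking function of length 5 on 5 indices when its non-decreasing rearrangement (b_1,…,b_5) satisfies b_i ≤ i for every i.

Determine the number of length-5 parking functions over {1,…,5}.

|PF(5,5)| = 1·6^4 = 1 · 1296 = 1296 [KW]
Check (2,1,1,4,1) → sorted (1,1,1,2,4): b_i ≤ i ∀i, a PF.

1296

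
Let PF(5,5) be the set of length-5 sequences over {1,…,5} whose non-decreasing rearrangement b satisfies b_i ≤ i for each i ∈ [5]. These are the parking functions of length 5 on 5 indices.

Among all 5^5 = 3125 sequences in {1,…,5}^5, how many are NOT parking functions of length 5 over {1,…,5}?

1829

|PF| = (5−5+1)·(5+1)^(5−1) = 1·1296 = 1296
Check (4,5,1,4,3) → sorted (1,3,4,4,5): b_2=3>2, not a PF.
So 3125 − 1296 = 1829 fail.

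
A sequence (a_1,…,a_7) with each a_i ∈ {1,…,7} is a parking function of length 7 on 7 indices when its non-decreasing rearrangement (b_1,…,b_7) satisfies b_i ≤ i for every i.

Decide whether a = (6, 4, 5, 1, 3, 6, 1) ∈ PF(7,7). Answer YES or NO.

Sorted: b = (1, 1, 3, 4, 5, 6, 6).
  b_1=1 ≤ 1
  b_2=1 ≤ 2
  b_3=3 ≤ 3
  b_4=4 ≤ 4
  b_5=5 ≤ 5
  b_6=6 ≤ 6
  b_7=6 ≤ 7
All bounds hold ⇒ YES

YES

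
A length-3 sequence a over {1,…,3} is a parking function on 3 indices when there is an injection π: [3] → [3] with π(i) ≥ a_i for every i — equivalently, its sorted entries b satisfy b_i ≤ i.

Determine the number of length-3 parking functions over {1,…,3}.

|PF| = (3+1−3)·(3+1)^{3−1} = 1·16 = 16
One tuple (3,1,1) → sorted (1,1,3): b_i ≤ i ∀i, a PF.

16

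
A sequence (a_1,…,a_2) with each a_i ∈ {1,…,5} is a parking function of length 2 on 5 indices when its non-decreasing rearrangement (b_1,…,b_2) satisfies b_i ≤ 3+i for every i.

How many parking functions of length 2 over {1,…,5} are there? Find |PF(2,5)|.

24

Count = (5+1−2)·(5+1)^{2−1} = 4 · 6 = 24
E.g. (2,1) → sorted (1,2): b_i ≤ 3+i ∀i, a PF.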